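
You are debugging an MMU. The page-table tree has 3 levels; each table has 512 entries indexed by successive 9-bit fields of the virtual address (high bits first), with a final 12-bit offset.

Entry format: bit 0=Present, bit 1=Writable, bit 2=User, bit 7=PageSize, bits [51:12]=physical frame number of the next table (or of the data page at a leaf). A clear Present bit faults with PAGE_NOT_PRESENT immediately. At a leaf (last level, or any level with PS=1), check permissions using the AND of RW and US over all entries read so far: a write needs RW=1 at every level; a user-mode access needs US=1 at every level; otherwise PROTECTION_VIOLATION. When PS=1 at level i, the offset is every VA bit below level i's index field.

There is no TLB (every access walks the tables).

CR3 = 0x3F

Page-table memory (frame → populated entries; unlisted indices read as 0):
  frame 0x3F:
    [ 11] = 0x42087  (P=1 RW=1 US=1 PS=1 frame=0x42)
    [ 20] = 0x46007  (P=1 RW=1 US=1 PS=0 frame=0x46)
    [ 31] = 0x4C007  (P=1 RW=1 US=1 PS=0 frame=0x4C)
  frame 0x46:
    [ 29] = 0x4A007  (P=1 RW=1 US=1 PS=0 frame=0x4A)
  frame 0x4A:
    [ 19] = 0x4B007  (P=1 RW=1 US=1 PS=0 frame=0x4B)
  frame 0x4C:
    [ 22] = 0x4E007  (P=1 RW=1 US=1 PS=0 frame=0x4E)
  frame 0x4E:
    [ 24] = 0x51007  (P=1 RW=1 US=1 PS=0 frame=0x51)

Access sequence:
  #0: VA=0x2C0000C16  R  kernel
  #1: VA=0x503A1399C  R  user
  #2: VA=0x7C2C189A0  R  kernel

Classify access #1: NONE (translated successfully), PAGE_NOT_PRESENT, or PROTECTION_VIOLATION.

Trace:
#0 VA=0x2C0000C16 (r,kernel):
  lvl0: tbl 0x3F, slot 11 ⇒ 0x42087 (P1/RW1/US1/PS1)
  ✓ 0x42C16 (huge @L0)  — 1 lookups
#1 VA=0x503A1399C (r,user):
  lvl0: tbl 0x3F, slot 20 ⇒ 0x46007 (P1/RW1/US1/PS0)
  lvl1: tbl 0x46, slot 29 ⇒ 0x4A007 (P1/RW1/US1/PS0)
  lvl2: tbl 0x4A, slot 19 ⇒ 0x4B007 (P1/RW1/US1/PS0)
  ✓ 0x4B99C  — 3 lookups
#2 VA=0x7C2C189A0 (r,kernel):
  lvl0: tbl 0x3F, slot 31 ⇒ 0x4C007 (P1/RW1/US1/PS0)
  lvl1: tbl 0x4C, slot 22 ⇒ 0x4E007 (P1/RW1/US1/PS0)
  lvl2: tbl 0x4E, slot 24 ⇒ 0x51007 (P1/RW1/US1/PS0)
  ✓ 0x519A0  — 3 lookups

Access #1 fault: NONE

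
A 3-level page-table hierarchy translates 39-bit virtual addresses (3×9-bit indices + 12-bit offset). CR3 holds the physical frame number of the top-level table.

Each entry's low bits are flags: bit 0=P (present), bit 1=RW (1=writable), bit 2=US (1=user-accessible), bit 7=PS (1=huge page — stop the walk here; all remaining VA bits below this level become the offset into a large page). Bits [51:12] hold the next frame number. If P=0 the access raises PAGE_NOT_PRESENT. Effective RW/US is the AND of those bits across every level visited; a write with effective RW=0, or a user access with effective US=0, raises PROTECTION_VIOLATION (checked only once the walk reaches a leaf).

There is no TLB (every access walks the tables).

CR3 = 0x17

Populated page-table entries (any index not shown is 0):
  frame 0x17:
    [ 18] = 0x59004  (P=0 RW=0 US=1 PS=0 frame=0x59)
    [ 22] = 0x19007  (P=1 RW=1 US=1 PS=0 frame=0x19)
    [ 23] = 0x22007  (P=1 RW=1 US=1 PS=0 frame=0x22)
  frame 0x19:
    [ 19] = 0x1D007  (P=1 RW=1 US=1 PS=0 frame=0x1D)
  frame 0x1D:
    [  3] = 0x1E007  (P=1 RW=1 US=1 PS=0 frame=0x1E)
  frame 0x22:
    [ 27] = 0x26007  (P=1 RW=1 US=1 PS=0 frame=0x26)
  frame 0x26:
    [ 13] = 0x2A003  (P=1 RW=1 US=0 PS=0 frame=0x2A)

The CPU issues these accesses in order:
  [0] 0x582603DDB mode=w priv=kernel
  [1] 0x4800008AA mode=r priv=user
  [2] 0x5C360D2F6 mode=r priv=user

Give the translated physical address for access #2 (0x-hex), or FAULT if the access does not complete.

Walk each access:
#0 VA=0x582603DDB (w,kernel):
  L0: frame=0x17 idx=22 entry=0x19007 [P=1 RW=1 US=1 PS=0]
  L1: frame=0x19 idx=19 entry=0x1D007 [P=1 RW=1 US=1 PS=0]
  L2: frame=0x1D idx=3 entry=0x1E007 [P=1 RW=1 US=1 PS=0]
  → PA=0x1EDDB  (3 entries read)
#1 VA=0x4800008AA (r,user):
  L0: frame=0x17 idx=18 entry=0x59004 [P=0 RW=0 US=1 PS=0]
  ✗ PAGE_NOT_PRESENT  [1 reads]
#2 VA=0x5C360D2F6 (r,user):
  L0: frame=0x17 idx=23 entry=0x22007 [P=1 RW=1 US=1 PS=0]
  L1: frame=0x22 idx=27 entry=0x26007 [P=1 RW=1 US=1 PS=0]
  L2: frame=0x26 idx=13 entry=0x2A003 [P=1 RW=1 US=0 PS=0]
  ✗ PROTECTION_VIOLATION  [3 reads]

Access #2 PA: FAULT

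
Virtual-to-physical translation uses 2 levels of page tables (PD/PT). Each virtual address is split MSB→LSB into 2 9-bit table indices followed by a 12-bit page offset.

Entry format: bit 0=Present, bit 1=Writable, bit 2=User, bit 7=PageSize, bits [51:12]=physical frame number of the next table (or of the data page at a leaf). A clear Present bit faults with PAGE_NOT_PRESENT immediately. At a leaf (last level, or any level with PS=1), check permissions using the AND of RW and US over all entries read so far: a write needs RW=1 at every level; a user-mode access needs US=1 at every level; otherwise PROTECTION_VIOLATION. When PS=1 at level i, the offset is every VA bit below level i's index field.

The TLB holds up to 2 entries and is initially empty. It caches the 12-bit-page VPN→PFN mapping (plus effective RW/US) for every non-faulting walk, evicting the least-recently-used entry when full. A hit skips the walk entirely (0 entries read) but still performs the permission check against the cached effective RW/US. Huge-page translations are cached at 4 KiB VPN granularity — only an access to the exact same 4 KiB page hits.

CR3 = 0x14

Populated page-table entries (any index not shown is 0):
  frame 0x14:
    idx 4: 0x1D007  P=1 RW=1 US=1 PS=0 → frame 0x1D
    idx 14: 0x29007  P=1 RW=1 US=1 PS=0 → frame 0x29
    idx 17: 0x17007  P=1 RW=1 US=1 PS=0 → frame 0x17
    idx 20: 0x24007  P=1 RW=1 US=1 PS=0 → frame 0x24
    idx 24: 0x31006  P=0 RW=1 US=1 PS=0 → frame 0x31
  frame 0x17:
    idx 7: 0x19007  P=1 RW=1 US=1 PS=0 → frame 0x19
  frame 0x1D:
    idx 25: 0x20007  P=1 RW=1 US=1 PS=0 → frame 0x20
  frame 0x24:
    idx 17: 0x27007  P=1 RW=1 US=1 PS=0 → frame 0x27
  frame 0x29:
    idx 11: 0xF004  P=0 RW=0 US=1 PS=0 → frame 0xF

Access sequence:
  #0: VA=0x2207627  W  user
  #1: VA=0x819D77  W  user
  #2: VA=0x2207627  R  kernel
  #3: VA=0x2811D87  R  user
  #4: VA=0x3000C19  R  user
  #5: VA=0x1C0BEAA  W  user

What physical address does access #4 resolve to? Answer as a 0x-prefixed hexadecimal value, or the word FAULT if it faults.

Walk each access:
#0 VA=0x2207627 (w,user):
  L0 @0x14[17] → 0x17007  P=1,RW=1,US=1,PS=0
  L1 @0x17[7] → 0x19007  P=1,RW=1,US=1,PS=0
  → PA=0x19627  (2 entries read)
#1 VA=0x819D77 (w,user):
  L0 @0x14[4] → 0x1D007  P=1,RW=1,US=1,PS=0
  L1 @0x1D[25] → 0x20007  P=1,RW=1,US=1,PS=0
  → PA=0x20D77  (2 entries read)
#2 VA=0x2207627 (r,kernel):
  TLB hit vpn=0x2207 → PA=0x19627
#3 VA=0x2811D87 (r,user):
  L0 @0x14[20] → 0x24007  P=1,RW=1,US=1,PS=0
  L1 @0x24[17] → 0x27007  P=1,RW=1,US=1,PS=0
  → PA=0x27D87  (2 entries read)
#4 VA=0x3000C19 (r,user):
  L0 @0x14[24] → 0x31006  P=0,RW=1,US=1,PS=0
  ⇒ fault: PAGE_NOT_PRESENT  — 1 lookups
#5 VA=0x1C0BEAA (w,user):
  L0 @0x14[14] → 0x29007  P=1,RW=1,US=1,PS=0
  L1 @0x29[11] → 0xF004  P=0,RW=0,US=1,PS=0
  ⇒ fault: PAGE_NOT_PRESENT  — 2 lookups

Access #4 PA: FAULT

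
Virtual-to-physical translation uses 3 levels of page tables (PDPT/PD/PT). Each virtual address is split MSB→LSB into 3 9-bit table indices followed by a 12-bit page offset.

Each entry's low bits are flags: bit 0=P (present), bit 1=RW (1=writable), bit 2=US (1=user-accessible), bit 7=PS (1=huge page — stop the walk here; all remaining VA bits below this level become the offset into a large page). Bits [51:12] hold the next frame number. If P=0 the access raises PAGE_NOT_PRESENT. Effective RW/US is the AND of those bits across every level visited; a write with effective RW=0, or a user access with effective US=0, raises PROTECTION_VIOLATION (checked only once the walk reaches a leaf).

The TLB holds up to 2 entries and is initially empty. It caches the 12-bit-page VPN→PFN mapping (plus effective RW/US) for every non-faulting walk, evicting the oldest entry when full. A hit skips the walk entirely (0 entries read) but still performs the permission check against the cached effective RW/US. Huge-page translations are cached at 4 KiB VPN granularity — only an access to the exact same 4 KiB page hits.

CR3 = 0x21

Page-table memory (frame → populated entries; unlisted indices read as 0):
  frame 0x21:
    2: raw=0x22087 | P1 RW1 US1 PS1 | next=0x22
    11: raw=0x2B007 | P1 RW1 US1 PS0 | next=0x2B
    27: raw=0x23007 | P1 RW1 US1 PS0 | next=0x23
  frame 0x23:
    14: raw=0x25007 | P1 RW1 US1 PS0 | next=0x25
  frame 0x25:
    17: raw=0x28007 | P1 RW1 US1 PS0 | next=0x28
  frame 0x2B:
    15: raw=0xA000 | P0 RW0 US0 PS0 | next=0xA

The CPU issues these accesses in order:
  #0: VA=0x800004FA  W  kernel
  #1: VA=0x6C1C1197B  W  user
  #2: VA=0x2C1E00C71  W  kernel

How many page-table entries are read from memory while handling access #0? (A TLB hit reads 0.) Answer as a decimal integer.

Per-access translation:
#0 VA=0x800004FA (w,kernel):
  L0: frame=0x21 idx=2 entry=0x22087 [P=1 RW=1 US=1 PS=1]
  ✓ 0x224FA (huge @L0)  — 1 lookups
#1 VA=0x6C1C1197B (w,user):
  L0: frame=0x21 idx=27 entry=0x23007 [P=1 RW=1 US=1 PS=0]
  L1: frame=0x23 idx=14 entry=0x25007 [P=1 RW=1 US=1 PS=0]
  L2: frame=0x25 idx=17 entry=0x28007 [P=1 RW=1 US=1 PS=0]
  ✓ 0x2897B  — 3 lookups
#2 VA=0x2C1E00C71 (w,kernel):
  L0: frame=0x21 idx=11 entry=0x2B007 [P=1 RW=1 US=1 PS=0]
  L1: frame=0x2B idx=15 entry=0xA000 [P=0 RW=0 US=0 PS=0]
  ✗ PAGE_NOT_PRESENT  [2 reads]

Entries read for #0: 1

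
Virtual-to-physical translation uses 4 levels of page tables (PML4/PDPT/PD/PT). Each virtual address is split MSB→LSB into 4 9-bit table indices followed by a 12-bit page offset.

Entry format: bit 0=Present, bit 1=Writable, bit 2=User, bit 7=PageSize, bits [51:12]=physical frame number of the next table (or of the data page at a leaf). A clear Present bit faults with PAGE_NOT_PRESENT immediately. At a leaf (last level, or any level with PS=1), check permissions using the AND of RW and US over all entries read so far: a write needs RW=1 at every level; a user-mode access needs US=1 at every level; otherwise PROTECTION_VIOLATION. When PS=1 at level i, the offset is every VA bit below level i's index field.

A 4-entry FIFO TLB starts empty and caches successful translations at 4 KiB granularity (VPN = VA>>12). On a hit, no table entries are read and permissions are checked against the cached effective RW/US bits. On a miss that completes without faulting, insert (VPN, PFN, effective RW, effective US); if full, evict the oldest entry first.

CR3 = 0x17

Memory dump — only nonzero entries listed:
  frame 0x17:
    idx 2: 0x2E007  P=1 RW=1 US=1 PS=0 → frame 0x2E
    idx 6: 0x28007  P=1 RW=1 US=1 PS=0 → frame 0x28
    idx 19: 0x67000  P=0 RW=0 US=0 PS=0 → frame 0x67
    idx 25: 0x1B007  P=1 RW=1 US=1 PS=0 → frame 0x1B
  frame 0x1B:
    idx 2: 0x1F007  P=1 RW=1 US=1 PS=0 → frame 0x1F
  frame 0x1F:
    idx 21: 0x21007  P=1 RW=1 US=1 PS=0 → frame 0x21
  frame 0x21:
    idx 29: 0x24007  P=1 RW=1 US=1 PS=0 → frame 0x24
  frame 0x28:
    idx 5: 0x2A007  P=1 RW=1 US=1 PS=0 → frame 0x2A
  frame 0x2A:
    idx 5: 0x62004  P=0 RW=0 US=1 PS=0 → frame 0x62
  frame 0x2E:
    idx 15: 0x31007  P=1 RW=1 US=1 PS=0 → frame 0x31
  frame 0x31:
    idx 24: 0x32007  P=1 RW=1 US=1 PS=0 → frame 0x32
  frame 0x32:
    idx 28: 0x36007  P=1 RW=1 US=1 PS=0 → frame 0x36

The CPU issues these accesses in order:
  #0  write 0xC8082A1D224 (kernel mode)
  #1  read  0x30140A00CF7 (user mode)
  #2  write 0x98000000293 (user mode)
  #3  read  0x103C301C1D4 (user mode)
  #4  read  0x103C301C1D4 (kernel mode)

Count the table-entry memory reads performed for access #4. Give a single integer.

Trace:
#0 VA=0xC8082A1D224 (w,kernel):
  [0] read 0x17 idx=25: raw=0x1B007 flags P=1 W=1 U=1 S=0
  [1] read 0x1B idx=2: raw=0x1F007 flags P=1 W=1 U=1 S=0
  [2] read 0x1F idx=21: raw=0x21007 flags P=1 W=1 U=1 S=0
  [3] read 0x21 idx=29: raw=0x24007 flags P=1 W=1 U=1 S=0
  ✓ 0x24224  — 4 lookups
#1 VA=0x30140A00CF7 (r,user):
  [0] read 0x17 idx=6: raw=0x28007 flags P=1 W=1 U=1 S=0
  [1] read 0x28 idx=5: raw=0x2A007 flags P=1 W=1 U=1 S=0
  [2] read 0x2A idx=5: raw=0x62004 flags P=0 W=0 U=1 S=0
  ✗ PAGE_NOT_PRESENT  [3 reads]
#2 VA=0x98000000293 (w,user):
  [0] read 0x17 idx=19: raw=0x67000 flags P=0 W=0 U=0 S=0
  ✗ PAGE_NOT_PRESENT  [1 reads]
#3 VA=0x103C301C1D4 (r,user):
  [0] read 0x17 idx=2: raw=0x2E007 flags P=1 W=1 U=1 S=0
  [1] read 0x2E idx=15: raw=0x31007 flags P=1 W=1 U=1 S=0
  [2] read 0x31 idx=24: raw=0x32007 flags P=1 W=1 U=1 S=0
  [3] read 0x32 idx=28: raw=0x36007 flags P=1 W=1 U=1 S=0
  ✓ 0x361D4  — 4 lookups
#4 VA=0x103C301C1D4 (r,kernel):
  TLB hit vpn=0x103C301C → PA=0x361D4

Entries read for #4: 0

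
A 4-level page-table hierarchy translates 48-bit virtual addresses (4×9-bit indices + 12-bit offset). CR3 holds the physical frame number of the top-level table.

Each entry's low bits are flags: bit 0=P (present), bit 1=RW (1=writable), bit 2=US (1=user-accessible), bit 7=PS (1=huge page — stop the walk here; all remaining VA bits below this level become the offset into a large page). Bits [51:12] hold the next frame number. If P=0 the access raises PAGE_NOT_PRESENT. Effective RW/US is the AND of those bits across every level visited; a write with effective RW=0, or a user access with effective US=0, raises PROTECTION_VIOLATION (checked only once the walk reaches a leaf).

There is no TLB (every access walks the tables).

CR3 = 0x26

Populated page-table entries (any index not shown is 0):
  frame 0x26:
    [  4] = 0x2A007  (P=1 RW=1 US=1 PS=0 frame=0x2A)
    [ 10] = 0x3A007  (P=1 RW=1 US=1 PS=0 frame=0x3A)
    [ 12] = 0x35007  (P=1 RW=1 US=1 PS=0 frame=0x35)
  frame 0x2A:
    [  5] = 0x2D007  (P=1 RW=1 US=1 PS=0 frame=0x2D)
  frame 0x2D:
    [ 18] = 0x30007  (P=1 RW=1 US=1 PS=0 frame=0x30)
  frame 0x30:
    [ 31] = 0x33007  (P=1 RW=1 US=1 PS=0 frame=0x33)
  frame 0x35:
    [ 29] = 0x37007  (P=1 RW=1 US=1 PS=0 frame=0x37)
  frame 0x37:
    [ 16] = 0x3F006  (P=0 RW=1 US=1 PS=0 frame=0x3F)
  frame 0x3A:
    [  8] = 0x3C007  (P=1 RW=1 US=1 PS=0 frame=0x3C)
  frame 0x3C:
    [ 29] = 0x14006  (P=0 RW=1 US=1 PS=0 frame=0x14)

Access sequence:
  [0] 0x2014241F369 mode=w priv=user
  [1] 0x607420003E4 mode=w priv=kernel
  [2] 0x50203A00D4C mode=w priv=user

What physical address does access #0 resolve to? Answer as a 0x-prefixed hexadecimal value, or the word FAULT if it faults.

Trace:
#0 VA=0x2014241F369 (w,user):
  [0] read 0x26 idx=4: raw=0x2A007 flags P=1 W=1 U=1 S=0
  [1] read 0x2A idx=5: raw=0x2D007 flags P=1 W=1 U=1 S=0
  [2] read 0x2D idx=18: raw=0x30007 flags P=1 W=1 U=1 S=0
  [3] read 0x30 idx=31: raw=0x33007 flags P=1 W=1 U=1 S=0
  ✓ 0x33369  — 4 lookups
#1 VA=0x607420003E4 (w,kernel):
  [0] read 0x26 idx=12: raw=0x35007 flags P=1 W=1 U=1 S=0
  [1] read 0x35 idx=29: raw=0x37007 flags P=1 W=1 U=1 S=0
  [2] read 0x37 idx=16: raw=0x3F006 flags P=0 W=1 U=1 S=0
  → PAGE_NOT_PRESENT  (3 entries read)
#2 VA=0x50203A00D4C (w,user):
  [0] read 0x26 idx=10: raw=0x3A007 flags P=1 W=1 U=1 S=0
  [1] read 0x3A idx=8: raw=0x3C007 flags P=1 W=1 U=1 S=0
  [2] read 0x3C idx=29: raw=0x14006 flags P=0 W=1 U=1 S=0
  → PAGE_NOT_PRESENT  (3 entries read)

Access #0 PA: 0x33369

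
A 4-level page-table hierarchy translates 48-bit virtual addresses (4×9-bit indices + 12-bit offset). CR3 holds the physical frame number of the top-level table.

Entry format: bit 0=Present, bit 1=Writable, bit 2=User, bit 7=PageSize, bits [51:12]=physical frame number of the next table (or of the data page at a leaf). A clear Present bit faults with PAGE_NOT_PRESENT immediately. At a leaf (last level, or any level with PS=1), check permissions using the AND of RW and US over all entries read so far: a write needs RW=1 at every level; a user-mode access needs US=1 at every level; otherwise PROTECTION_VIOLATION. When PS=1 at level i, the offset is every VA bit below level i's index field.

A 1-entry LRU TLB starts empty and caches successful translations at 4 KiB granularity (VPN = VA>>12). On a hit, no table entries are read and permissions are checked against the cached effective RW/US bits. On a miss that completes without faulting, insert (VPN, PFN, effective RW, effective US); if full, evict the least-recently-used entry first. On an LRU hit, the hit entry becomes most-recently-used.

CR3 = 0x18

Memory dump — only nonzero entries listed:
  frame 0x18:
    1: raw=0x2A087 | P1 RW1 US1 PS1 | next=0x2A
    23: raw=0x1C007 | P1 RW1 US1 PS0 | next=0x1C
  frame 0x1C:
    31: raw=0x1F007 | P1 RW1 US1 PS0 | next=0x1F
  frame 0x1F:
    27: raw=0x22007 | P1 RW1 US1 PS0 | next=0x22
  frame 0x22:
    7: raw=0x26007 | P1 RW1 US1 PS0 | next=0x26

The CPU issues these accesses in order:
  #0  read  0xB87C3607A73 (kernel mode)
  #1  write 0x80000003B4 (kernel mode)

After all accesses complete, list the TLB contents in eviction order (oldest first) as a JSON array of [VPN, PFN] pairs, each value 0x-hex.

Walk each access:
#0 VA=0xB87C3607A73 (r,kernel):
  L0 @0x18[23] → 0x1C007  P=1,RW=1,US=1,PS=0
  L1 @0x1C[31] → 0x1F007  P=1,RW=1,US=1,PS=0
  L2 @0x1F[27] → 0x22007  P=1,RW=1,US=1,PS=0
  L3 @0x22[7] → 0x26007  P=1,RW=1,US=1,PS=0
  → PA=0x26A73  (4 entries read)
#1 VA=0x80000003B4 (w,kernel):
  L0 @0x18[1] → 0x2A087  P=1,RW=1,US=1,PS=1
  → PA=0x2A3B4 (huge @L0)  (1 entries read)

TLB: [["0x8000000", "0x2A"]]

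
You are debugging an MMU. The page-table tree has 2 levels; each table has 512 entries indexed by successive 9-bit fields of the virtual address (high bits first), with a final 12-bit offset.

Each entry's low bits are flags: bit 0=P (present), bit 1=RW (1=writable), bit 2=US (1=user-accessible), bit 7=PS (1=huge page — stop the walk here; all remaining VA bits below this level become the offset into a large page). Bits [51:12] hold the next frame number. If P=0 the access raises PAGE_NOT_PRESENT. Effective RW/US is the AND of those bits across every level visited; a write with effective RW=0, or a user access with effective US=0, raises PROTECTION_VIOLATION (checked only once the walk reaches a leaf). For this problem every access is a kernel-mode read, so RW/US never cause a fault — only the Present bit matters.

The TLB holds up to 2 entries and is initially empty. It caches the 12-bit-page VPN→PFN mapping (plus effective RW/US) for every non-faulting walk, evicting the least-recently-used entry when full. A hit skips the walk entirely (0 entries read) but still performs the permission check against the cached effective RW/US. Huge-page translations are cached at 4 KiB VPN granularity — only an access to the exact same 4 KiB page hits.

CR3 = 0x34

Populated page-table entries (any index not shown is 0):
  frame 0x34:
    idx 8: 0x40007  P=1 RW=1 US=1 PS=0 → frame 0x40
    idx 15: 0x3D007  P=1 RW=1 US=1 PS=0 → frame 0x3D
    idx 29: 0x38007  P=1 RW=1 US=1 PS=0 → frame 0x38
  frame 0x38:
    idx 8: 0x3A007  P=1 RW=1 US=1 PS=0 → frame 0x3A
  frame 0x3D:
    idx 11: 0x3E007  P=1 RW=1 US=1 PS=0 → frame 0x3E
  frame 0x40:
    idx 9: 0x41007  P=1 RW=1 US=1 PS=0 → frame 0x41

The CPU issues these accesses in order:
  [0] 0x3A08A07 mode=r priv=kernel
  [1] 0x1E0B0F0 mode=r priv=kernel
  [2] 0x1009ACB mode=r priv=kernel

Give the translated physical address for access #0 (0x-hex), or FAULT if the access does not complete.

Trace:
#0 VA=0x3A08A07 (r,kernel):
  [0] read 0x34 idx=29: raw=0x38007 flags P=1 W=1 U=1 S=0
  [1] read 0x38 idx=8: raw=0x3A007 flags P=1 W=1 U=1 S=0
  ✓ 0x3AA07  — 2 lookups
#1 VA=0x1E0B0F0 (r,kernel):
  [0] read 0x34 idx=15: raw=0x3D007 flags P=1 W=1 U=1 S=0
  [1] read 0x3D idx=11: raw=0x3E007 flags P=1 W=1 U=1 S=0
  ✓ 0x3E0F0  — 2 lookups
#2 VA=0x1009ACB (r,kernel):
  [0] read 0x34 idx=8: raw=0x40007 flags P=1 W=1 U=1 S=0
  [1] read 0x40 idx=9: raw=0x41007 flags P=1 W=1 U=1 S=0
  ✓ 0x41ACB  — 2 lookups

Access #0 PA: 0x3AA07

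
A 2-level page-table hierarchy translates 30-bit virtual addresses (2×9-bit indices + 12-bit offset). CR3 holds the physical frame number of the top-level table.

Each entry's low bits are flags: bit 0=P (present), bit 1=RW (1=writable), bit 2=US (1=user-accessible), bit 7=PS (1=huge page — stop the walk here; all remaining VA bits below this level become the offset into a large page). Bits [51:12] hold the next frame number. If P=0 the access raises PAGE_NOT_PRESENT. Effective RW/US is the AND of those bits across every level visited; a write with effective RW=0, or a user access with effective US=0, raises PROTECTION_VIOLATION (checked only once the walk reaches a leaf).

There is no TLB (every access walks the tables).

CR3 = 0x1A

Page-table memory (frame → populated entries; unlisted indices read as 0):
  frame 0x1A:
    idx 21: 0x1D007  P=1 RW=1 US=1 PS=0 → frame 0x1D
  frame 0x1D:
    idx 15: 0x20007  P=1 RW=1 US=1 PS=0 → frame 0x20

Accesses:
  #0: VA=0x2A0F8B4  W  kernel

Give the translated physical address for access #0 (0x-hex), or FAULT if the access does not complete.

Walk each access:
#0 VA=0x2A0F8B4 (w,kernel):
  lvl0: tbl 0x1A, slot 21 ⇒ 0x1D007 (P1/RW1/US1/PS0)
  lvl1: tbl 0x1D, slot 15 ⇒ 0x20007 (P1/RW1/US1/PS0)
  → PA=0x208B4  (2 entries read)

Access #0 PA: 0x208B4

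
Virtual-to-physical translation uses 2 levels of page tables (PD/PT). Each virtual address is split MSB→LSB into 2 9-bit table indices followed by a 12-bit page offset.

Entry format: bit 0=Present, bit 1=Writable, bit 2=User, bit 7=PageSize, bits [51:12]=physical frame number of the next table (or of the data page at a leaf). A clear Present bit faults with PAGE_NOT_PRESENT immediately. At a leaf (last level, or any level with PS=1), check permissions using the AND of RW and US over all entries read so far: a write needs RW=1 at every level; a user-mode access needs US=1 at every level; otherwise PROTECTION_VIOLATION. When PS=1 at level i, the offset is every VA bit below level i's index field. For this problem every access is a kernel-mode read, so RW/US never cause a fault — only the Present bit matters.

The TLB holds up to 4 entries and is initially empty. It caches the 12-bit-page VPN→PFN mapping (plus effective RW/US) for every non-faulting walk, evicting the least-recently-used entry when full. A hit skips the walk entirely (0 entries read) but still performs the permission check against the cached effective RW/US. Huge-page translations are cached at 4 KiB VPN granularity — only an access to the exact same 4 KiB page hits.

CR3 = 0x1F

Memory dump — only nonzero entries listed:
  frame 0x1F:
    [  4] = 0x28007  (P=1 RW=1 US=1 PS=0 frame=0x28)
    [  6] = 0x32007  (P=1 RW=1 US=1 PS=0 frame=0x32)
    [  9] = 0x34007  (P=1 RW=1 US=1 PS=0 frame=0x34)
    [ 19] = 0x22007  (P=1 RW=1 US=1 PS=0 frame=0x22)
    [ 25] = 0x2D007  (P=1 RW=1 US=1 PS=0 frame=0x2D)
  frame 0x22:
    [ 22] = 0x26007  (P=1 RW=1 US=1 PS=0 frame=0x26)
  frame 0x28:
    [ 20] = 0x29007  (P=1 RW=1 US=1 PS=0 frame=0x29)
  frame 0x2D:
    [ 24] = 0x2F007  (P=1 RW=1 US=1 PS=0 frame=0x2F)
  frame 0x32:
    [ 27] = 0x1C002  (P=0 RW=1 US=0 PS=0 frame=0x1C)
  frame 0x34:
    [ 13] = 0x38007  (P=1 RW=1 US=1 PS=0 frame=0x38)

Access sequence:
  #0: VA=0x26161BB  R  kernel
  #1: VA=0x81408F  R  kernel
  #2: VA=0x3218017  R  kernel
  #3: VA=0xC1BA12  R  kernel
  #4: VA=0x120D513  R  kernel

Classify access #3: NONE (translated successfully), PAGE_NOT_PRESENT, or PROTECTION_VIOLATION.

Per-access translation:
#0 VA=0x26161BB (r,kernel):
  [0] read 0x1F idx=19: raw=0x22007 flags P=1 W=1 U=1 S=0
  [1] read 0x22 idx=22: raw=0x26007 flags P=1 W=1 U=1 S=0
  → PA=0x261BB  (2 entries read)
#1 VA=0x81408F (r,kernel):
  [0] read 0x1F idx=4: raw=0x28007 flags P=1 W=1 U=1 S=0
  [1] read 0x28 idx=20: raw=0x29007 flags P=1 W=1 U=1 S=0
  → PA=0x2908F  (2 entries read)
#2 VA=0x3218017 (r,kernel):
  [0] read 0x1F idx=25: raw=0x2D007 flags P=1 W=1 U=1 S=0
  [1] read 0x2D idx=24: raw=0x2F007 flags P=1 W=1 U=1 S=0
  → PA=0x2F017  (2 entries read)
#3 VA=0xC1BA12 (r,kernel):
  [0] read 0x1F idx=6: raw=0x32007 flags P=1 W=1 U=1 S=0
  [1] read 0x32 idx=27: raw=0x1C002 flags P=0 W=1 U=0 S=0
  ⇒ fault: PAGE_NOT_PRESENT  — 2 lookups
#4 VA=0x120D513 (r,kernel):
  [0] read 0x1F idx=9: raw=0x34007 flags P=1 W=1 U=1 S=0
  [1] read 0x34 idx=13: raw=0x38007 flags P=1 W=1 U=1 S=0
  → PA=0x38513  (2 entries read)

Access #3 fault: PAGE_NOT_PRESENT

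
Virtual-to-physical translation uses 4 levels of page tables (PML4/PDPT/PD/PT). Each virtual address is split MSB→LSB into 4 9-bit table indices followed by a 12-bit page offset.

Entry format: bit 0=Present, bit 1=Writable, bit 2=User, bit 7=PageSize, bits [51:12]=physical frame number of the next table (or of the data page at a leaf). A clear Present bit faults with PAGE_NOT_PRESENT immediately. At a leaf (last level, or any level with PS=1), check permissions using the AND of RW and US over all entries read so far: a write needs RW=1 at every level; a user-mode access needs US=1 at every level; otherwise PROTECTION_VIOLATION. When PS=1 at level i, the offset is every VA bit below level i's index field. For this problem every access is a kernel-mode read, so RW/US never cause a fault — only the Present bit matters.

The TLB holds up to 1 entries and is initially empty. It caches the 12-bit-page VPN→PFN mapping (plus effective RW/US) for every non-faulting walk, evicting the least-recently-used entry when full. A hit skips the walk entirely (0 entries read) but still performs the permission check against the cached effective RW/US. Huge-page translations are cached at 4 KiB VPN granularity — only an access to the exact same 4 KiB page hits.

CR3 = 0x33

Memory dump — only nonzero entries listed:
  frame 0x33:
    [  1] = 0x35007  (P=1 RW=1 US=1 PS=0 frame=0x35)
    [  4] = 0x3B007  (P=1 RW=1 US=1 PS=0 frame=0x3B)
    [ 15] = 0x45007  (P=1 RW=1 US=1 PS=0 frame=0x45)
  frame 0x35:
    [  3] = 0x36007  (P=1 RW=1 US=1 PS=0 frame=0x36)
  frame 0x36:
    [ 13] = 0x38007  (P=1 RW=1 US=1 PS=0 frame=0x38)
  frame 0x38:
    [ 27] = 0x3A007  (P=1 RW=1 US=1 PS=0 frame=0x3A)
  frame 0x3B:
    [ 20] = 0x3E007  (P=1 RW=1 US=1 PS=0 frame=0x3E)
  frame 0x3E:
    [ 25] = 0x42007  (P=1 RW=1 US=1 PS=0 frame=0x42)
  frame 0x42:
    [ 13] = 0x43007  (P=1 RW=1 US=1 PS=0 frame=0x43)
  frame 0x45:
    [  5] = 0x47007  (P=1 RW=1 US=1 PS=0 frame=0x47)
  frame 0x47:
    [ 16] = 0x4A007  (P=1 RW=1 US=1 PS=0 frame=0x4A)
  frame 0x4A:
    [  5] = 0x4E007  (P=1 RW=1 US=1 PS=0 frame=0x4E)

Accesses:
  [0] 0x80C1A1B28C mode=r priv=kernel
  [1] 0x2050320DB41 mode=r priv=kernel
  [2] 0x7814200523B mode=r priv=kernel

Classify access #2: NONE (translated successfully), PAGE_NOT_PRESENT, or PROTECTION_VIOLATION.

Walk each access:
#0 VA=0x80C1A1B28C (r,kernel):
  [0] read 0x33 idx=1: raw=0x35007 flags P=1 W=1 U=1 S=0
  [1] read 0x35 idx=3: raw=0x36007 flags P=1 W=1 U=1 S=0
  [2] read 0x36 idx=13: raw=0x38007 flags P=1 W=1 U=1 S=0
  [3] read 0x38 idx=27: raw=0x3A007 flags P=1 W=1 U=1 S=0
  → PA=0x3A28C  (4 entries read)
#1 VA=0x2050320DB41 (r,kernel):
  [0] read 0x33 idx=4: raw=0x3B007 flags P=1 W=1 U=1 S=0
  [1] read 0x3B idx=20: raw=0x3E007 flags P=1 W=1 U=1 S=0
  [2] read 0x3E idx=25: raw=0x42007 flags P=1 W=1 U=1 S=0
  [3] read 0x42 idx=13: raw=0x43007 flags P=1 W=1 U=1 S=0
  → PA=0x43B41  (4 entries read)
#2 VA=0x7814200523B (r,kernel):
  [0] read 0x33 idx=15: raw=0x45007 flags P=1 W=1 U=1 S=0
  [1] read 0x45 idx=5: raw=0x47007 flags P=1 W=1 U=1 S=0
  [2] read 0x47 idx=16: raw=0x4A007 flags P=1 W=1 U=1 S=0
  [3] read 0x4A idx=5: raw=0x4E007 flags P=1 W=1 U=1 S=0
  → PA=0x4E23B  (4 entries read)

Access #2 fault: NONE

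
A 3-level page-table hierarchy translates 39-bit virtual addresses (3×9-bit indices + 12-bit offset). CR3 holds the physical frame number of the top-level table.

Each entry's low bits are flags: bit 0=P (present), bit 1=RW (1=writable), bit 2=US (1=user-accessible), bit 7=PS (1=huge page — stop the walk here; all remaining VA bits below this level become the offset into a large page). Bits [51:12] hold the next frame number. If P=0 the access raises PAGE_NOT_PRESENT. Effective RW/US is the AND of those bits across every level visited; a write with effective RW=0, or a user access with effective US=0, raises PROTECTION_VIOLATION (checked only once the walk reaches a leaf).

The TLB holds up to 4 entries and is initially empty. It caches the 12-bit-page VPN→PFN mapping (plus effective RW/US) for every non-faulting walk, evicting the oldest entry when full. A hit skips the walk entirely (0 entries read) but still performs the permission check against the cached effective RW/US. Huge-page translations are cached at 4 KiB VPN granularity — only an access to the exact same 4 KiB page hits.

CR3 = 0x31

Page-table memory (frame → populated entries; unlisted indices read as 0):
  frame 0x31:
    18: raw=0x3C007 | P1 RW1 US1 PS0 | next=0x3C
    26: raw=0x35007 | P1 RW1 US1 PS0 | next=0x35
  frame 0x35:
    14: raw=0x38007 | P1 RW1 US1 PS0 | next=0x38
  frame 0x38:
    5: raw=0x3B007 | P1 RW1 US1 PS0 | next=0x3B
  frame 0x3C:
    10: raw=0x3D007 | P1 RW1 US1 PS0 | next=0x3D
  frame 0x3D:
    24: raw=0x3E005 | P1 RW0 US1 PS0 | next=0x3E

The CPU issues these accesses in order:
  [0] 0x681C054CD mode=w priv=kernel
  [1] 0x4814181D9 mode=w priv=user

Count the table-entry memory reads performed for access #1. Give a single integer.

Trace:
#0 VA=0x681C054CD (w,kernel):
  L0: frame=0x31 idx=26 entry=0x35007 [P=1 RW=1 US=1 PS=0]
  L1: frame=0x35 idx=14 entry=0x38007 [P=1 RW=1 US=1 PS=0]
  L2: frame=0x38 idx=5 entry=0x3B007 [P=1 RW=1 US=1 PS=0]
  → PA=0x3B4CD  (3 entries read)
#1 VA=0x4814181D9 (w,user):
  L0: frame=0x31 idx=18 entry=0x3C007 [P=1 RW=1 US=1 PS=0]
  L1: frame=0x3C idx=10 entry=0x3D007 [P=1 RW=1 US=1 PS=0]
  L2: frame=0x3D idx=24 entry=0x3E005 [P=1 RW=0 US=1 PS=0]
  ✗ PROTECTION_VIOLATION  [3 reads]

Entries read for #1: 3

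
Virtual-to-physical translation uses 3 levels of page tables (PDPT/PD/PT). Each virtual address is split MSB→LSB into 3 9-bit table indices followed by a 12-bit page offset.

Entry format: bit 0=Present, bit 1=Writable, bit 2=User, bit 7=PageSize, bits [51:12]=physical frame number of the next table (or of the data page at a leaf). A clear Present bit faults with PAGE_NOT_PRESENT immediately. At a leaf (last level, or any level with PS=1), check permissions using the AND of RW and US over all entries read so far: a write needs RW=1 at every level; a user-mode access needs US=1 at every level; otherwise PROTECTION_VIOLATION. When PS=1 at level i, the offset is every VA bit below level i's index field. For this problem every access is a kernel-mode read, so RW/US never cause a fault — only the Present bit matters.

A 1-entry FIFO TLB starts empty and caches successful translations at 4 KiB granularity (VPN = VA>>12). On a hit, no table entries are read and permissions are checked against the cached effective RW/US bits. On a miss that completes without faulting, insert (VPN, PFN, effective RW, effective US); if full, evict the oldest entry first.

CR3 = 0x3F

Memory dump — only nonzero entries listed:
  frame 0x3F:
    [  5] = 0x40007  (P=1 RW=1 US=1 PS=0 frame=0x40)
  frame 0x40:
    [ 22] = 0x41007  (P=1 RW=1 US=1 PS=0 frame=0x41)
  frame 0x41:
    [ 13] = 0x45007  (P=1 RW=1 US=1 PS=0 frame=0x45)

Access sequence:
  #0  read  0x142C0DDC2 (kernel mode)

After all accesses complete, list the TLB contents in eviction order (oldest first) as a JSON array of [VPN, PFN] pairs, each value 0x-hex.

Walk each access:
#0 VA=0x142C0DDC2 (r,kernel):
  [0] read 0x3F idx=5: raw=0x40007 flags P=1 W=1 U=1 S=0
  [1] read 0x40 idx=22: raw=0x41007 flags P=1 W=1 U=1 S=0
  [2] read 0x41 idx=13: raw=0x45007 flags P=1 W=1 U=1 S=0
  ⇒ phys 0x45DC2  [3 reads]

TLB: [["0x142C0D", "0x45"]]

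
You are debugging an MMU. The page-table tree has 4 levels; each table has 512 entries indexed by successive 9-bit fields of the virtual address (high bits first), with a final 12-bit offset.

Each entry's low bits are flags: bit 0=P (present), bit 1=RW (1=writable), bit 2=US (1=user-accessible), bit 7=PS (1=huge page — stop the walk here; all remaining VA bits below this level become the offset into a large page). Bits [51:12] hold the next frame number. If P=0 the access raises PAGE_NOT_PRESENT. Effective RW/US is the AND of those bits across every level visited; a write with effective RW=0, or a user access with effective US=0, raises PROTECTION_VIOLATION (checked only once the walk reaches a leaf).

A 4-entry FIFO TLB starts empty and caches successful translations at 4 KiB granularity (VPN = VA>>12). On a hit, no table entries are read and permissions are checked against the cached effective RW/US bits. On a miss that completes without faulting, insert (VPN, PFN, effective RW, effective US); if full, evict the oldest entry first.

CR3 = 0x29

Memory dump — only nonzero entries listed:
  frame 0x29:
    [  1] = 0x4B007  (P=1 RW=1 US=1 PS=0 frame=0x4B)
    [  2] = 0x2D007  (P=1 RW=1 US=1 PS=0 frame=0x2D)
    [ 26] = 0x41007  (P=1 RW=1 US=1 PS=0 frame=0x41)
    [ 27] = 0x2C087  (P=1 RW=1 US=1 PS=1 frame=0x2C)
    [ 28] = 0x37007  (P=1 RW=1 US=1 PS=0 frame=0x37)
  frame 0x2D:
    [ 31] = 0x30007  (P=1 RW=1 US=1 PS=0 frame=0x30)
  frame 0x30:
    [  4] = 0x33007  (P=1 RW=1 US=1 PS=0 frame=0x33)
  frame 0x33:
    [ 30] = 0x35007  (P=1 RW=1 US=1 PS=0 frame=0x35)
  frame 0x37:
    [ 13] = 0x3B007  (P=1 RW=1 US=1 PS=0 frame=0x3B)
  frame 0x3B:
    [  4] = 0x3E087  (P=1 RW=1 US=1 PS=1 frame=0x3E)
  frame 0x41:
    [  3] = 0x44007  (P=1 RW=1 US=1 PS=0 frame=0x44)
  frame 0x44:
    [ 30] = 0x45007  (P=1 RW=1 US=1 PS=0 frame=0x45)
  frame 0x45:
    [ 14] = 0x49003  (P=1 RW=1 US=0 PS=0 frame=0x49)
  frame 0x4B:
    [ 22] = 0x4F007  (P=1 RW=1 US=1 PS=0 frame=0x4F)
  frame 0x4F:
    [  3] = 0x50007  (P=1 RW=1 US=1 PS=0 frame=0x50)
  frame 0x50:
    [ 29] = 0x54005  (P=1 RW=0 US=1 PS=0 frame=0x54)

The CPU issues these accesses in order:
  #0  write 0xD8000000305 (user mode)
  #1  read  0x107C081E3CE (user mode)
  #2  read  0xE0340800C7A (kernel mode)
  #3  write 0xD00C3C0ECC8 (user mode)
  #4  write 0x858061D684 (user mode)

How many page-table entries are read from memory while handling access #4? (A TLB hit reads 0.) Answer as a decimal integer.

Trace:
#0 VA=0xD8000000305 (w,user):
  L0: frame=0x29 idx=27 entry=0x2C087 [P=1 RW=1 US=1 PS=1]
  ✓ 0x2C305 (huge @L0)  — 1 lookups
#1 VA=0x107C081E3CE (r,user):
  L0: frame=0x29 idx=2 entry=0x2D007 [P=1 RW=1 US=1 PS=0]
  L1: frame=0x2D idx=31 entry=0x30007 [P=1 RW=1 US=1 PS=0]
  L2: frame=0x30 idx=4 entry=0x33007 [P=1 RW=1 US=1 PS=0]
  L3: frame=0x33 idx=30 entry=0x35007 [P=1 RW=1 US=1 PS=0]
  ✓ 0x353CE  — 4 lookups
#2 VA=0xE0340800C7A (r,kernel):
  L0: frame=0x29 idx=28 entry=0x37007 [P=1 RW=1 US=1 PS=0]
  L1: frame=0x37 idx=13 entry=0x3B007 [P=1 RW=1 US=1 PS=0]
  L2: frame=0x3B idx=4 entry=0x3E087 [P=1 RW=1 US=1 PS=1]
  ✓ 0x3EC7A (huge @L2)  — 3 lookups
#3 VA=0xD00C3C0ECC8 (w,user):
  L0: frame=0x29 idx=26 entry=0x41007 [P=1 RW=1 US=1 PS=0]
  L1: frame=0x41 idx=3 entry=0x44007 [P=1 RW=1 US=1 PS=0]
  L2: frame=0x44 idx=30 entry=0x45007 [P=1 RW=1 US=1 PS=0]
  L3: frame=0x45 idx=14 entry=0x49003 [P=1 RW=1 US=0 PS=0]
  ⇒ fault: PROTECTION_VIOLATION  — 4 lookups
#4 VA=0x858061D684 (w,user):
  L0: frame=0x29 idx=1 entry=0x4B007 [P=1 RW=1 US=1 PS=0]
  L1: frame=0x4B idx=22 entry=0x4F007 [P=1 RW=1 US=1 PS=0]
  L2: frame=0x4F idx=3 entry=0x50007 [P=1 RW=1 US=1 PS=0]
  L3: frame=0x50 idx=29 entry=0x54005 [P=1 RW=0 US=1 PS=0]
  ⇒ fault: PROTECTION_VIOLATION  — 4 lookups

Entries read for #4: 4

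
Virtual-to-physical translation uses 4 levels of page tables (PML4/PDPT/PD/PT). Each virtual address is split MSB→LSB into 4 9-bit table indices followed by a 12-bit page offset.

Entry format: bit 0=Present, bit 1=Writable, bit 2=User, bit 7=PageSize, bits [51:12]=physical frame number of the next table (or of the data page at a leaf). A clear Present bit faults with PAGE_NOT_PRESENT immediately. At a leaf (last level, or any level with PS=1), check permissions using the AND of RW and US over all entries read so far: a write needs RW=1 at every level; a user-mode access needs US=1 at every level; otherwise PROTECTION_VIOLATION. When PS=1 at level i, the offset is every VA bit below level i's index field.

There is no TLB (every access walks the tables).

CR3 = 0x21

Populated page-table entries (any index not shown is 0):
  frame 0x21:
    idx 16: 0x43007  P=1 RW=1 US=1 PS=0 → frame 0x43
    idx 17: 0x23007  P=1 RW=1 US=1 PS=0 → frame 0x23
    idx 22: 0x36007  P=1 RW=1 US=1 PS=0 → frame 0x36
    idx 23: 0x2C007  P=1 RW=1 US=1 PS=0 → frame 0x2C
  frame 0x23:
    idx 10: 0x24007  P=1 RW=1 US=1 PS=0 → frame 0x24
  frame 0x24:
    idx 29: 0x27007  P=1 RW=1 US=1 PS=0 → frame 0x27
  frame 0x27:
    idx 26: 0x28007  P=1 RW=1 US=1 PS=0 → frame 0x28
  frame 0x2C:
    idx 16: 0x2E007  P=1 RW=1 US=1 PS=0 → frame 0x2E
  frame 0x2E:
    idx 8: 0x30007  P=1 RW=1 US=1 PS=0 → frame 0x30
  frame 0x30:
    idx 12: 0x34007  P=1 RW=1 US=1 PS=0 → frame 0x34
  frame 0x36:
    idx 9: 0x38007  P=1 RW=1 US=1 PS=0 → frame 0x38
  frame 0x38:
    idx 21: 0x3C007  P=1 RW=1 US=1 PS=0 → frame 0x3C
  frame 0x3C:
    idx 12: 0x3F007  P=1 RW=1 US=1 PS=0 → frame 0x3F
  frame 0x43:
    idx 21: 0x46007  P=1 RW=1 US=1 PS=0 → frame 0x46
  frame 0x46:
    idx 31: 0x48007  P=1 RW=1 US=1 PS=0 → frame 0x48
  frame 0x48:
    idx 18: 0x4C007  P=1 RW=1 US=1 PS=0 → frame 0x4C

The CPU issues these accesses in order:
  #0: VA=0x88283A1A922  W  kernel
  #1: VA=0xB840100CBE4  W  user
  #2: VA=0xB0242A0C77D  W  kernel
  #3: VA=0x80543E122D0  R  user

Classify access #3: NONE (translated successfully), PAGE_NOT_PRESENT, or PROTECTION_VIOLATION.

Walk each access:
#0 VA=0x88283A1A922 (w,kernel):
  [0] read 0x21 idx=17: raw=0x23007 flags P=1 W=1 U=1 S=0
  [1] read 0x23 idx=10: raw=0x24007 flags P=1 W=1 U=1 S=0
  [2] read 0x24 idx=29: raw=0x27007 flags P=1 W=1 U=1 S=0
  [3] read 0x27 idx=26: raw=0x28007 flags P=1 W=1 U=1 S=0
  ⇒ phys 0x28922  [4 reads]
#1 VA=0xB840100CBE4 (w,user):
  [0] read 0x21 idx=23: raw=0x2C007 flags P=1 W=1 U=1 S=0
  [1] read 0x2C idx=16: raw=0x2E007 flags P=1 W=1 U=1 S=0
  [2] read 0x2E idx=8: raw=0x30007 flags P=1 W=1 U=1 S=0
  [3] read 0x30 idx=12: raw=0x34007 flags P=1 W=1 U=1 S=0
  ⇒ phys 0x34BE4  [4 reads]
#2 VA=0xB0242A0C77D (w,kernel):
  [0] read 0x21 idx=22: raw=0x36007 flags P=1 W=1 U=1 S=0
  [1] read 0x36 idx=9: raw=0x38007 flags P=1 W=1 U=1 S=0
  [2] read 0x38 idx=21: raw=0x3C007 flags P=1 W=1 U=1 S=0
  [3] read 0x3C idx=12: raw=0x3F007 flags P=1 W=1 U=1 S=0
  ⇒ phys 0x3F77D  [4 reads]
#3 VA=0x80543E122D0 (r,user):
  [0] read 0x21 idx=16: raw=0x43007 flags P=1 W=1 U=1 S=0
  [1] read 0x43 idx=21: raw=0x46007 flags P=1 W=1 U=1 S=0
  [2] read 0x46 idx=31: raw=0x48007 flags P=1 W=1 U=1 S=0
  [3] read 0x48 idx=18: raw=0x4C007 flags P=1 W=1 U=1 S=0
  ⇒ phys 0x4C2D0  [4 reads]

Access #3 fault: NONE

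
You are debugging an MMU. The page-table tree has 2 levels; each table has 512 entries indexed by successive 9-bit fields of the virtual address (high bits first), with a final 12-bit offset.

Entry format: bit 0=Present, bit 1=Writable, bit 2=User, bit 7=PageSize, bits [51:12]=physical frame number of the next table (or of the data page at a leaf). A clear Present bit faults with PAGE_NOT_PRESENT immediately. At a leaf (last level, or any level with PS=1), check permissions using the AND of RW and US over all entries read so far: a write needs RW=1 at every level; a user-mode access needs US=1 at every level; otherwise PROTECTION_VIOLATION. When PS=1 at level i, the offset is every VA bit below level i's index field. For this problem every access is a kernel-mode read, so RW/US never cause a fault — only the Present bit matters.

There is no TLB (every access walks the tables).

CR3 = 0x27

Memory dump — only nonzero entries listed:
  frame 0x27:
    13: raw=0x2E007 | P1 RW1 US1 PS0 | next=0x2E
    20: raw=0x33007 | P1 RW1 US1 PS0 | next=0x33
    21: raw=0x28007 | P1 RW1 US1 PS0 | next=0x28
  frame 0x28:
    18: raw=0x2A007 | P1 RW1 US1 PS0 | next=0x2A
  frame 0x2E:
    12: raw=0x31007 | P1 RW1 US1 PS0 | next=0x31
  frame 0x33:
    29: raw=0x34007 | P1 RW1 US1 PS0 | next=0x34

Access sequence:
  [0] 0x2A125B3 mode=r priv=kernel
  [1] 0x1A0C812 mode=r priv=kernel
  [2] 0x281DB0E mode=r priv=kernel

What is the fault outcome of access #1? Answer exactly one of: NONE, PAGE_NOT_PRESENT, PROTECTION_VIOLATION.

Trace:
#0 VA=0x2A125B3 (r,kernel):
  [0] read 0x27 idx=21: raw=0x28007 flags P=1 W=1 U=1 S=0
  [1] read 0x28 idx=18: raw=0x2A007 flags P=1 W=1 U=1 S=0
  → PA=0x2A5B3  (2 entries read)
#1 VA=0x1A0C812 (r,kernel):
  [0] read 0x27 idx=13: raw=0x2E007 flags P=1 W=1 U=1 S=0
  [1] read 0x2E idx=12: raw=0x31007 flags P=1 W=1 U=1 S=0
  → PA=0x31812  (2 entries read)
#2 VA=0x281DB0E (r,kernel):
  [0] read 0x27 idx=20: raw=0x33007 flags P=1 W=1 U=1 S=0
  [1] read 0x33 idx=29: raw=0x34007 flags P=1 W=1 U=1 S=0
  → PA=0x34B0E  (2 entries read)

Access #1 fault: NONE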